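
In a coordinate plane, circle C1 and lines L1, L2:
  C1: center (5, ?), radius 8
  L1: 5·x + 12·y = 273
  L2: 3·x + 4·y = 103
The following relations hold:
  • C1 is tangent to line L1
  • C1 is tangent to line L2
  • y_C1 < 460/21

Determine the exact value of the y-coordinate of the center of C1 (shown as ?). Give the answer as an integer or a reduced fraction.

1. [C1‖L1]  y_C1² − (124/3)y_C1 + 352 = 0  ⇒  y_C1 = 12 or 88/3
2. [C1‖L2]  y_C1² − 44y_C1 + 384 = 0  ⇒  y_C1 = 12 or 32

12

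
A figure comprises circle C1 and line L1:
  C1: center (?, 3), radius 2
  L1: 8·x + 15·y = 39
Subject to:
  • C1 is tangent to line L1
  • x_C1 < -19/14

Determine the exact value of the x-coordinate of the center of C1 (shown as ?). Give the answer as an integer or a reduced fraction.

-5

1. [C1‖L1]  x_C1² + (3/2)x_C1 − 35/2 = 0  ⇒  x_C1 = -5 or 7/2
2. given x_C1 < -19/14: keep -5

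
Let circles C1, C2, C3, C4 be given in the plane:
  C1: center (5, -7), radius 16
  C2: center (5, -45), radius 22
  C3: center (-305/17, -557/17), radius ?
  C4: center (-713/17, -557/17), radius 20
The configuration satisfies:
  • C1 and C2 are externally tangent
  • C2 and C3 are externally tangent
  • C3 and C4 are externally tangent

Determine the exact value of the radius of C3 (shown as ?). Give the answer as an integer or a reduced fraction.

1. [ext C2·C3]  r_C3² + 44r_C3 − 192 = 0  ⇒  r_C3 = 4 (r>0 drops 1)
2. [ext C3·C4]  r_C3² + 40r_C3 − 176 = 0  ⇒  r_C3 = 4 (r>0 drops 1)

4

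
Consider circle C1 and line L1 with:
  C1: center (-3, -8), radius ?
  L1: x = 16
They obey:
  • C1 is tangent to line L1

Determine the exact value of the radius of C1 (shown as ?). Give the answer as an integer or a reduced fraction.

19

1. [C1‖L1]  r_C1² − 361 = 0  ⇒  r_C1 = 19 (r>0 drops 1)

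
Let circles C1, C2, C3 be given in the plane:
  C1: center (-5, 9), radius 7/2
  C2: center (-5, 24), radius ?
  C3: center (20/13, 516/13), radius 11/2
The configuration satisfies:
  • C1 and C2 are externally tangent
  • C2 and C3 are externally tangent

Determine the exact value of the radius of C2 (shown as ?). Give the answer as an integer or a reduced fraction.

23/2

1. [ext C1·C2]  r_C2² + 7r_C2 − 851/4 = 0  ⇒  r_C2 = 23/2 (r>0 drops 1)
2. [ext C2·C3]  r_C2² + 11r_C2 − 1035/4 = 0  ⇒  r_C2 = 23/2 (r>0 drops 1)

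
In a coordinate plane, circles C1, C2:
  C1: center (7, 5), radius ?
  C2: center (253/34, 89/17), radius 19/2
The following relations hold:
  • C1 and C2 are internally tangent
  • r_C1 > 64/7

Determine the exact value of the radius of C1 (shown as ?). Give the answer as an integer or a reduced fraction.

1. [int C1,C2]  r_C1² − 19r_C1 + 90 = 0  ⇒  r_C1 = 9 or 10
2. given r_C1 > 64/7: keep 10

10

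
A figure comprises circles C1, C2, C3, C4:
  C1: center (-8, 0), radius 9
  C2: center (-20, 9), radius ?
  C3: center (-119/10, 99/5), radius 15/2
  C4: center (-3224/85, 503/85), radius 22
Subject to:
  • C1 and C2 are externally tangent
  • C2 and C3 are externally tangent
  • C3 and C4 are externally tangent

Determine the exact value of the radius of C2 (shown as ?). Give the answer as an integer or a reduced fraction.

1. [ext C1·C2]  r_C2² + 18r_C2 − 144 = 0  ⇒  r_C2 = 6 (r>0 drops 1)
2. [ext C2·C3]  r_C2² + 15r_C2 − 126 = 0  ⇒  r_C2 = 6 (r>0 drops 1)

6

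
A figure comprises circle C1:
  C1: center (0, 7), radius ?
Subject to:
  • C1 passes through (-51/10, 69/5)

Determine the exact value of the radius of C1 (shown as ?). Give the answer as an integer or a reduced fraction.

17/2

1. [C1∋P]  r_C1² − 289/4 = 0  ⇒  r_C1 = 17/2 (r>0 drops 1)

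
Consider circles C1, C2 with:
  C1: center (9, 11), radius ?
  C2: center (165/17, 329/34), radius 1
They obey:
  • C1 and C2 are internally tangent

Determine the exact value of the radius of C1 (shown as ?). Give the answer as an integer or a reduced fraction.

5/2

1. [int C1,C2]  r_C1² − 2r_C1 − 5/4 = 0  ⇒  r_C1 = 5/2 (r>0 drops 1)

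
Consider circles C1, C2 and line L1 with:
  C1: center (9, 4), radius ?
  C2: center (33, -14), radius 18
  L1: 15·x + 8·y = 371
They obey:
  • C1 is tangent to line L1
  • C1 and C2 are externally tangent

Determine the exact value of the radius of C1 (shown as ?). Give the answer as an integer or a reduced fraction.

1. [C1‖L1]  r_C1² − 144 = 0  ⇒  r_C1 = 12 (r>0 drops 1)
2. [ext C1·C2]  r_C1² + 36r_C1 − 576 = 0  ⇒  r_C1 = 12 (r>0 drops 1)

12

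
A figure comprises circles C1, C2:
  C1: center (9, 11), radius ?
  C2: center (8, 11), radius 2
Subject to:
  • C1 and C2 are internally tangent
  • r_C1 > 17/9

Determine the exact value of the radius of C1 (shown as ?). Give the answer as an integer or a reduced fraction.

3

1. [int C1,C2]  r_C1² − 4r_C1 + 3 = 0  ⇒  r_C1 = 1 or 3
2. given r_C1 > 17/9: keep 3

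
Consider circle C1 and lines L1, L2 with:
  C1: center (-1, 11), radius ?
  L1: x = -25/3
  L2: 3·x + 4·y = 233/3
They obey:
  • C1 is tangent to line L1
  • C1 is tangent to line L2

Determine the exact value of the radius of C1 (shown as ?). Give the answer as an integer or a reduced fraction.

22/3

1. [C1‖L1]  r_C1² − 484/9 = 0  ⇒  r_C1 = 22/3 (r>0 drops 1)
2. [C1‖L2]  r_C1² − 484/9 = 0  ⇒  r_C1 = 22/3 (r>0 drops 1)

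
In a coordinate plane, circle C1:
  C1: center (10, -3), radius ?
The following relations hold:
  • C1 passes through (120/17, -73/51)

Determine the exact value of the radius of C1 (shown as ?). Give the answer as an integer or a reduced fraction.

10/3

1. [C1∋P]  r_C1² − 100/9 = 0  ⇒  r_C1 = 10/3 (r>0 drops 1)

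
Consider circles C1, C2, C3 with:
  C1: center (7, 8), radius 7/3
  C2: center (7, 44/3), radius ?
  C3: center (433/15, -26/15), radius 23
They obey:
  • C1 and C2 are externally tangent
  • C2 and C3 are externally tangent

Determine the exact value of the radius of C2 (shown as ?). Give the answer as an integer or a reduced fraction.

13/3

1. [ext C1·C2]  r_C2² + (14/3)r_C2 − 39 = 0  ⇒  r_C2 = 13/3 (r>0 drops 1)
2. [ext C2·C3]  r_C2² + 46r_C2 − 1963/9 = 0  ⇒  r_C2 = 13/3 (r>0 drops 1)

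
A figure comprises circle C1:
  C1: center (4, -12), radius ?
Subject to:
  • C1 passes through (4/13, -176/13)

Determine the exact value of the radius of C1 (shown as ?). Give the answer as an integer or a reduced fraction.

4

1. [C1∋P]  r_C1² − 16 = 0  ⇒  r_C1 = 4 (r>0 drops 1)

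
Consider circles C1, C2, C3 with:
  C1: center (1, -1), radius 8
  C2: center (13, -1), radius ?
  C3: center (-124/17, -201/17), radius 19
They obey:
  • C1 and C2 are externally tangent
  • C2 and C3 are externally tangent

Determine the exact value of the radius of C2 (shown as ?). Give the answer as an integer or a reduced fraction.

4

1. [ext C1·C2]  r_C2² + 16r_C2 − 80 = 0  ⇒  r_C2 = 4 (r>0 drops 1)
2. [ext C2·C3]  r_C2² + 38r_C2 − 168 = 0  ⇒  r_C2 = 4 (r>0 drops 1)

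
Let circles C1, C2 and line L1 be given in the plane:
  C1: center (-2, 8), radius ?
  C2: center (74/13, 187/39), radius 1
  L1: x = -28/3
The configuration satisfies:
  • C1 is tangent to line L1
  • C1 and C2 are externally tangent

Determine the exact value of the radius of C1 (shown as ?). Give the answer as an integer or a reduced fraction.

22/3

1. [C1‖L1]  r_C1² − 484/9 = 0  ⇒  r_C1 = 22/3 (r>0 drops 1)
2. [ext C1·C2]  r_C1² + 2r_C1 − 616/9 = 0  ⇒  r_C1 = 22/3 (r>0 drops 1)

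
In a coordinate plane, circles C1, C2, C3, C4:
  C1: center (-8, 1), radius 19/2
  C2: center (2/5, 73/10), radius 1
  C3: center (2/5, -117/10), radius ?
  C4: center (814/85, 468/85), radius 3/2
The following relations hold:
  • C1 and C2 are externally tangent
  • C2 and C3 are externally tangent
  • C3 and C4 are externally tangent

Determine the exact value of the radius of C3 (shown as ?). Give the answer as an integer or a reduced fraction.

1. [ext C2·C3]  r_C3² + 2r_C3 − 360 = 0  ⇒  r_C3 = 18 (r>0 drops 1)
2. [ext C3·C4]  r_C3² + 3r_C3 − 378 = 0  ⇒  r_C3 = 18 (r>0 drops 1)

18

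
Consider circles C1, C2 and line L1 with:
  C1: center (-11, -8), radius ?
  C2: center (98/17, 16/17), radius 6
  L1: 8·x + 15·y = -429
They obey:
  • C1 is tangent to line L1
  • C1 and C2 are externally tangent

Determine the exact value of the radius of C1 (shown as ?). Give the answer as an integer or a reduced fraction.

1. [C1‖L1]  r_C1² − 169 = 0  ⇒  r_C1 = 13 (r>0 drops 1)
2. [ext C1·C2]  r_C1² + 12r_C1 − 325 = 0  ⇒  r_C1 = 13 (r>0 drops 1)

13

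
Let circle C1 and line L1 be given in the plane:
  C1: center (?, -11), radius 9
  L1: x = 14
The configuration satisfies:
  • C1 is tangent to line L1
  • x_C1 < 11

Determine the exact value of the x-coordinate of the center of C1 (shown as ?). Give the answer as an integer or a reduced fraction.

5

1. [C1‖L1]  x_C1² − 28x_C1 + 115 = 0  ⇒  x_C1 = 5 or 23
2. given x_C1 < 11: keep 5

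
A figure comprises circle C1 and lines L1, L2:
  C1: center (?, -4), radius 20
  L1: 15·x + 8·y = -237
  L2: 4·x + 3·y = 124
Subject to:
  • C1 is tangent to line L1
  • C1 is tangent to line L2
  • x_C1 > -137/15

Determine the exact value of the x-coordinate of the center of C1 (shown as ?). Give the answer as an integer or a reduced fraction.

1. [C1‖L1]  x_C1² + (82/3)x_C1 − 327 = 0  ⇒  x_C1 = -109/3 or 9
2. [C1‖L2]  x_C1² − 68x_C1 + 531 = 0  ⇒  x_C1 = 9 or 59

9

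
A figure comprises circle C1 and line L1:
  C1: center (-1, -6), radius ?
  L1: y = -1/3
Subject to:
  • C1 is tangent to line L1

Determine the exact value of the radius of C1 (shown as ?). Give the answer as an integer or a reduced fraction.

17/3

1. [C1‖L1]  r_C1² − 289/9 = 0  ⇒  r_C1 = 17/3 (r>0 drops 1)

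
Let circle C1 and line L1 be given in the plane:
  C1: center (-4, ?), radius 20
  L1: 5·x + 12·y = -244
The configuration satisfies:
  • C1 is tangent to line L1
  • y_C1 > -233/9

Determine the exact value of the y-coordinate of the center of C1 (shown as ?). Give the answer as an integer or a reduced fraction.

1. [C1‖L1]  y_C1² + (112/3)y_C1 − 121 = 0  ⇒  y_C1 = -121/3 or 3
2. given y_C1 > -233/9: keep 3

3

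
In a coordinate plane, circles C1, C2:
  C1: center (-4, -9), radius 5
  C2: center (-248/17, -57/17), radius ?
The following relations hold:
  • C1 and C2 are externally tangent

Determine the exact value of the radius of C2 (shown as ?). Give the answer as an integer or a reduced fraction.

7

1. [ext C1·C2]  r_C2² + 10r_C2 − 119 = 0  ⇒  r_C2 = 7 (r>0 drops 1)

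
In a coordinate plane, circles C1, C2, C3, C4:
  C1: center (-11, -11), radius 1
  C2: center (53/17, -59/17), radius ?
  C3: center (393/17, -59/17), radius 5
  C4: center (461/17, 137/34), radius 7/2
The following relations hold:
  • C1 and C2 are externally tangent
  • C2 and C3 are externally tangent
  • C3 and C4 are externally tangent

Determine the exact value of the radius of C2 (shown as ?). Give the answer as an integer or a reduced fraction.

15

1. [ext C1·C2]  r_C2² + 2r_C2 − 255 = 0  ⇒  r_C2 = 15 (r>0 drops 1)
2. [ext C2·C3]  r_C2² + 10r_C2 − 375 = 0  ⇒  r_C2 = 15 (r>0 drops 1)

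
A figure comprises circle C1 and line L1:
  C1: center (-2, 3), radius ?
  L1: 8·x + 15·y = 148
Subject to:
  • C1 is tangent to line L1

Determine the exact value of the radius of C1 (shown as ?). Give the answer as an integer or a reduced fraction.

1. [C1‖L1]  r_C1² − 49 = 0  ⇒  r_C1 = 7 (r>0 drops 1)

7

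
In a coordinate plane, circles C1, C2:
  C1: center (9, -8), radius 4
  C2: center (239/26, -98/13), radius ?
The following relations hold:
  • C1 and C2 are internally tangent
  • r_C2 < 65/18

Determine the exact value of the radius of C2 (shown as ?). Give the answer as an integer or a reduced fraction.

1. [int C1,C2]  r_C2² − 8r_C2 + 63/4 = 0  ⇒  r_C2 = 7/2 or 9/2
2. given r_C2 < 65/18: keep 7/2

7/2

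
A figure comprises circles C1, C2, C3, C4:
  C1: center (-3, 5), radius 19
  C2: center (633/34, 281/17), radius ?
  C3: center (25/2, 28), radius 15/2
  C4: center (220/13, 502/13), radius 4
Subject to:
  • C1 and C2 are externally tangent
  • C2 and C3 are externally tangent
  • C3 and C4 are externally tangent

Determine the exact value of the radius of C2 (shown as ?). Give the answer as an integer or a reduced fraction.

11/2

1. [ext C1·C2]  r_C2² + 38r_C2 − 957/4 = 0  ⇒  r_C2 = 11/2 (r>0 drops 1)
2. [ext C2·C3]  r_C2² + 15r_C2 − 451/4 = 0  ⇒  r_C2 = 11/2 (r>0 drops 1)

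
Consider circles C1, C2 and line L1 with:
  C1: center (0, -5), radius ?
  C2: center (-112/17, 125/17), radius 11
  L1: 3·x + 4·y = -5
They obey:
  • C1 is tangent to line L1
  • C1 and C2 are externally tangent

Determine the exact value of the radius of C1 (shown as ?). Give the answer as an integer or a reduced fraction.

1. [C1‖L1]  r_C1² − 9 = 0  ⇒  r_C1 = 3 (r>0 drops 1)
2. [ext C1·C2]  r_C1² + 22r_C1 − 75 = 0  ⇒  r_C1 = 3 (r>0 drops 1)

3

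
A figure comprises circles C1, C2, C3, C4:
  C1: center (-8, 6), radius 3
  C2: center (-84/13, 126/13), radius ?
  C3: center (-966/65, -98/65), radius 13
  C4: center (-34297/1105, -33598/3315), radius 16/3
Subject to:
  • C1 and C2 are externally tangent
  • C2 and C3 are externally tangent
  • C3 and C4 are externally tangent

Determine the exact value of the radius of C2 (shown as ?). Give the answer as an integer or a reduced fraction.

1. [ext C1·C2]  r_C2² + 6r_C2 − 7 = 0  ⇒  r_C2 = 1 (r>0 drops 1)
2. [ext C2·C3]  r_C2² + 26r_C2 − 27 = 0  ⇒  r_C2 = 1 (r>0 drops 1)

1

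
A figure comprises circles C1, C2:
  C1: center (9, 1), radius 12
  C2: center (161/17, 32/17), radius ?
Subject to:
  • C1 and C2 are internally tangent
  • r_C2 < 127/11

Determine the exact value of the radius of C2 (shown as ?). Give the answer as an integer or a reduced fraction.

1. [int C1,C2]  r_C2² − 24r_C2 + 143 = 0  ⇒  r_C2 = 11 or 13
2. given r_C2 < 127/11: keep 11

11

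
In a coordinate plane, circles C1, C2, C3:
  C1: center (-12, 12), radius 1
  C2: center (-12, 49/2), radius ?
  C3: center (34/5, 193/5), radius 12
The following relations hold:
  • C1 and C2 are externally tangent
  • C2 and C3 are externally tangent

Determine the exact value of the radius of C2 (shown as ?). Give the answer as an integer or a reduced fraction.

23/2

1. [ext C1·C2]  r_C2² + 2r_C2 − 621/4 = 0  ⇒  r_C2 = 23/2 (r>0 drops 1)
2. [ext C2·C3]  r_C2² + 24r_C2 − 1633/4 = 0  ⇒  r_C2 = 23/2 (r>0 drops 1)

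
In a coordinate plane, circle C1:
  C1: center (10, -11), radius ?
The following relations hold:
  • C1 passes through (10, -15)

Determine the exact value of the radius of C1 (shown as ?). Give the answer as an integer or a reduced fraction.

1. [C1∋P]  r_C1² − 16 = 0  ⇒  r_C1 = 4 (r>0 drops 1)

4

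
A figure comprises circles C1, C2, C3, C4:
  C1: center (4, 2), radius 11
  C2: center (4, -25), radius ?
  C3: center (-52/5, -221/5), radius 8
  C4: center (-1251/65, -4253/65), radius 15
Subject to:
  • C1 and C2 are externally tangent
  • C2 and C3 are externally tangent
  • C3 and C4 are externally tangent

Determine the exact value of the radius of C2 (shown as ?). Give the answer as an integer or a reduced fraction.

16

1. [ext C1·C2]  r_C2² + 22r_C2 − 608 = 0  ⇒  r_C2 = 16 (r>0 drops 1)
2. [ext C2·C3]  r_C2² + 16r_C2 − 512 = 0  ⇒  r_C2 = 16 (r>0 drops 1)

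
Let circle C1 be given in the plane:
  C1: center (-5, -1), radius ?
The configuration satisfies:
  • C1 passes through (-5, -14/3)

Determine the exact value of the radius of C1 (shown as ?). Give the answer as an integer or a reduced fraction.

11/3

1. [C1∋P]  r_C1² − 121/9 = 0  ⇒  r_C1 = 11/3 (r>0 drops 1)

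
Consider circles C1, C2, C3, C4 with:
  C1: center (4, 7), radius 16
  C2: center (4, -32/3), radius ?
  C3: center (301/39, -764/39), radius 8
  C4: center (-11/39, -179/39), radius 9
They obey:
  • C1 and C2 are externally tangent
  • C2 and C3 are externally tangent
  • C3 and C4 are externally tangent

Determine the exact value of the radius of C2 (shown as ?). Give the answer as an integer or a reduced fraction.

5/3

1. [ext C1·C2]  r_C2² + 32r_C2 − 505/9 = 0  ⇒  r_C2 = 5/3 (r>0 drops 1)
2. [ext C2·C3]  r_C2² + 16r_C2 − 265/9 = 0  ⇒  r_C2 = 5/3 (r>0 drops 1)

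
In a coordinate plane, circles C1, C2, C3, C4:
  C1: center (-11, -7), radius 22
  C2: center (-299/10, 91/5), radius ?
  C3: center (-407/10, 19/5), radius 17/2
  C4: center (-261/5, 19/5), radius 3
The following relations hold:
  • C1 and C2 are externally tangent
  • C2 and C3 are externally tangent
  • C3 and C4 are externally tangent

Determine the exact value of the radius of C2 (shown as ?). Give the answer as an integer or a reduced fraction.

19/2

1. [ext C1·C2]  r_C2² + 44r_C2 − 2033/4 = 0  ⇒  r_C2 = 19/2 (r>0 drops 1)
2. [ext C2·C3]  r_C2² + 17r_C2 − 1007/4 = 0  ⇒  r_C2 = 19/2 (r>0 drops 1)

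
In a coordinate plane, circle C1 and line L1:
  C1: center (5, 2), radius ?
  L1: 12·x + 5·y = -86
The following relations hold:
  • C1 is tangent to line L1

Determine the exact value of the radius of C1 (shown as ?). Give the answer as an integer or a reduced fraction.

1. [C1‖L1]  r_C1² − 144 = 0  ⇒  r_C1 = 12 (r>0 drops 1)

12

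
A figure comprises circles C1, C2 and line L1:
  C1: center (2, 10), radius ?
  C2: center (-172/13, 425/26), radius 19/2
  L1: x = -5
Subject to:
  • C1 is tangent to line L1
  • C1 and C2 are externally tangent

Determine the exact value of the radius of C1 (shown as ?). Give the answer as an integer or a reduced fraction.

7

1. [C1‖L1]  r_C1² − 49 = 0  ⇒  r_C1 = 7 (r>0 drops 1)
2. [ext C1·C2]  r_C1² + 19r_C1 − 182 = 0  ⇒  r_C1 = 7 (r>0 drops 1)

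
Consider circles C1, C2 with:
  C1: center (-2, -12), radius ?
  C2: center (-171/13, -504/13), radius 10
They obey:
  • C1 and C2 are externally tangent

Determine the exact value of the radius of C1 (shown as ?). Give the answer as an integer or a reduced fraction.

1. [ext C1·C2]  r_C1² + 20r_C1 − 741 = 0  ⇒  r_C1 = 19 (r>0 drops 1)

19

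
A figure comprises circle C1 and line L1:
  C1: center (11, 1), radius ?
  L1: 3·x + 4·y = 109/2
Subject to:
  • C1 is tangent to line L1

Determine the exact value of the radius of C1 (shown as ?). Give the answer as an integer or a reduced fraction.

7/2

1. [C1‖L1]  r_C1² − 49/4 = 0  ⇒  r_C1 = 7/2 (r>0 drops 1)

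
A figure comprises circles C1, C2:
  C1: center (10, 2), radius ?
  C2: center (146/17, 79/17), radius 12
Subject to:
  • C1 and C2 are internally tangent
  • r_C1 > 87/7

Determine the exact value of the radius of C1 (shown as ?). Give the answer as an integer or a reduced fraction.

15

1. [int C1,C2]  r_C1² − 24r_C1 + 135 = 0  ⇒  r_C1 = 9 or 15
2. given r_C1 > 87/7: keep 15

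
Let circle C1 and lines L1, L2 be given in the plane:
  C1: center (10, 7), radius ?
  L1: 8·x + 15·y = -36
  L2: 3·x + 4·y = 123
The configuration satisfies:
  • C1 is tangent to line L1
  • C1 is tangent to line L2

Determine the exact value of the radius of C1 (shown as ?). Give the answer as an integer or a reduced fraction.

1. [C1‖L1]  r_C1² − 169 = 0  ⇒  r_C1 = 13 (r>0 drops 1)
2. [C1‖L2]  r_C1² − 169 = 0  ⇒  r_C1 = 13 (r>0 drops 1)

13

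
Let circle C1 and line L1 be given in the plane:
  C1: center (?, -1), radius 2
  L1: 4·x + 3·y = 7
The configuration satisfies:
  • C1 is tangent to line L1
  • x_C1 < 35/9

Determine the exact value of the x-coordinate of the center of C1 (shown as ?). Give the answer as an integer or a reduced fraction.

0

1. [C1‖L1]  x_C1² − 5x_C1 = 0  ⇒  x_C1 = 0 or 5
2. given x_C1 < 35/9: keep 0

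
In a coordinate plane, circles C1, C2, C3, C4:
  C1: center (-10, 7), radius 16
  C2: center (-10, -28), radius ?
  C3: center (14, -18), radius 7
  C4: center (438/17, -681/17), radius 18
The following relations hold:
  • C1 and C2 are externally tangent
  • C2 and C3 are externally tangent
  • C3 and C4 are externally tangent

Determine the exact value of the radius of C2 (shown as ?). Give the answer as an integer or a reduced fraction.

19

1. [ext C1·C2]  r_C2² + 32r_C2 − 969 = 0  ⇒  r_C2 = 19 (r>0 drops 1)
2. [ext C2·C3]  r_C2² + 14r_C2 − 627 = 0  ⇒  r_C2 = 19 (r>0 drops 1)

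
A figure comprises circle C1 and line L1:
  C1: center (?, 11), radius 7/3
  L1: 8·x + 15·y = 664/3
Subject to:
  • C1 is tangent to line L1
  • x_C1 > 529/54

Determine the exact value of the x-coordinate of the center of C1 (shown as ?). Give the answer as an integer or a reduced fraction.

1. [C1‖L1]  x_C1² − (169/12)x_C1 + 25 = 0  ⇒  x_C1 = 25/12 or 12
2. given x_C1 > 529/54: keep 12

12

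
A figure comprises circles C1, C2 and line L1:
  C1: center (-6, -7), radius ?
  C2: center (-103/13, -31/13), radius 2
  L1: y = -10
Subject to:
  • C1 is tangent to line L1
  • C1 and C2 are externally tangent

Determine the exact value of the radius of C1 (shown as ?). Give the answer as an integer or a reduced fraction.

3

1. [C1‖L1]  r_C1² − 9 = 0  ⇒  r_C1 = 3 (r>0 drops 1)
2. [ext C1·C2]  r_C1² + 4r_C1 − 21 = 0  ⇒  r_C1 = 3 (r>0 drops 1)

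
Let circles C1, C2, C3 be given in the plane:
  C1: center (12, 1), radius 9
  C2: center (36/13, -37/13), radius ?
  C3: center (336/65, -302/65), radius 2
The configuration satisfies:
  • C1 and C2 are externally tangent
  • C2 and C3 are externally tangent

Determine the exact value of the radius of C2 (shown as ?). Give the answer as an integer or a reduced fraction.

1. [ext C1·C2]  r_C2² + 18r_C2 − 19 = 0  ⇒  r_C2 = 1 (r>0 drops 1)
2. [ext C2·C3]  r_C2² + 4r_C2 − 5 = 0  ⇒  r_C2 = 1 (r>0 drops 1)

1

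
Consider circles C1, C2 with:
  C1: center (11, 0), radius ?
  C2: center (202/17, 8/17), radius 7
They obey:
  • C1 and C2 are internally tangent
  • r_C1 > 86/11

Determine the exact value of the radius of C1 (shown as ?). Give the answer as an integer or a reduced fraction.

1. [int C1,C2]  r_C1² − 14r_C1 + 48 = 0  ⇒  r_C1 = 6 or 8
2. given r_C1 > 86/11: keep 8

8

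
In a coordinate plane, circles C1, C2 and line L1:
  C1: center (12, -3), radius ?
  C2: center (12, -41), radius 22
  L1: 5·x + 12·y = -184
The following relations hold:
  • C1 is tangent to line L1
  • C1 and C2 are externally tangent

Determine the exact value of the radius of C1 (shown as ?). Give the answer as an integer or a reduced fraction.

1. [C1‖L1]  r_C1² − 256 = 0  ⇒  r_C1 = 16 (r>0 drops 1)
2. [ext C1·C2]  r_C1² + 44r_C1 − 960 = 0  ⇒  r_C1 = 16 (r>0 drops 1)

16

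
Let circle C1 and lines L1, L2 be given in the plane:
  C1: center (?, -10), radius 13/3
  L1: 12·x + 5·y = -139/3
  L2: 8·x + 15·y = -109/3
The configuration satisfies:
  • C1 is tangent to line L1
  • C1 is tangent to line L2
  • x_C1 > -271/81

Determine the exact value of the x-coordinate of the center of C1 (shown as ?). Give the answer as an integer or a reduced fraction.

1. [C1‖L1]  x_C1² − (11/18)x_C1 − 395/18 = 0  ⇒  x_C1 = -79/18 or 5
2. [C1‖L2]  x_C1² − (341/12)x_C1 + 1405/12 = 0  ⇒  x_C1 = 5 or 281/12

5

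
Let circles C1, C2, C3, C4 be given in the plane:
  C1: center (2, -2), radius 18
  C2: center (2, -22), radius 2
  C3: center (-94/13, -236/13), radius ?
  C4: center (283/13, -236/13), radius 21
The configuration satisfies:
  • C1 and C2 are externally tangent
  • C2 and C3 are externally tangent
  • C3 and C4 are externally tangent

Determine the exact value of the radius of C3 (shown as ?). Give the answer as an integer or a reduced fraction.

8

1. [ext C2·C3]  r_C3² + 4r_C3 − 96 = 0  ⇒  r_C3 = 8 (r>0 drops 1)
2. [ext C3·C4]  r_C3² + 42r_C3 − 400 = 0  ⇒  r_C3 = 8 (r>0 drops 1)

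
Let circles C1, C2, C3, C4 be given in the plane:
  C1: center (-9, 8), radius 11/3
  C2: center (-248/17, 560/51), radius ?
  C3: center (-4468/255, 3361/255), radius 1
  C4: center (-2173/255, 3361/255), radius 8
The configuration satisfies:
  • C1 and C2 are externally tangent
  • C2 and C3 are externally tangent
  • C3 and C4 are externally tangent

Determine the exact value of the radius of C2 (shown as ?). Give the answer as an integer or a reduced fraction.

8/3

1. [ext C1·C2]  r_C2² + (22/3)r_C2 − 80/3 = 0  ⇒  r_C2 = 8/3 (r>0 drops 1)
2. [ext C2·C3]  r_C2² + 2r_C2 − 112/9 = 0  ⇒  r_C2 = 8/3 (r>0 drops 1)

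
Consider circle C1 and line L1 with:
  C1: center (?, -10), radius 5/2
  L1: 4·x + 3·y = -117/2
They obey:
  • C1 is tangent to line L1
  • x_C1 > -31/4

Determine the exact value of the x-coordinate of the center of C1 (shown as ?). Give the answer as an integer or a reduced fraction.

1. [C1‖L1]  x_C1² + (57/4)x_C1 + 41 = 0  ⇒  x_C1 = -41/4 or -4
2. given x_C1 > -31/4: keep -4

-4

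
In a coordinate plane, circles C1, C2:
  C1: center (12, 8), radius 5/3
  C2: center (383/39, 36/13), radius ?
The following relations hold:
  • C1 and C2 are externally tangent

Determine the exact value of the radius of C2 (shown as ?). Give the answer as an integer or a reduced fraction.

4

1. [ext C1·C2]  r_C2² + (10/3)r_C2 − 88/3 = 0  ⇒  r_C2 = 4 (r>0 drops 1)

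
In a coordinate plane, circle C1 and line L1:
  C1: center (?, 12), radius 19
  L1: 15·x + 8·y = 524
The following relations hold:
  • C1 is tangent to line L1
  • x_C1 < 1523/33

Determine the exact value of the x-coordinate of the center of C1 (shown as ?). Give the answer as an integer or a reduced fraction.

7

1. [C1‖L1]  x_C1² − (856/15)x_C1 + 5257/15 = 0  ⇒  x_C1 = 7 or 751/15
2. given x_C1 < 1523/33: keep 7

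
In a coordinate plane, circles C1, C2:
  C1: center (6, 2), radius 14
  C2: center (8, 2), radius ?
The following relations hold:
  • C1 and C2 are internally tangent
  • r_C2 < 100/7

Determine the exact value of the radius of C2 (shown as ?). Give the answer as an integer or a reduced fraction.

1. [int C1,C2]  r_C2² − 28r_C2 + 192 = 0  ⇒  r_C2 = 12 or 16
2. given r_C2 < 100/7: keep 12

12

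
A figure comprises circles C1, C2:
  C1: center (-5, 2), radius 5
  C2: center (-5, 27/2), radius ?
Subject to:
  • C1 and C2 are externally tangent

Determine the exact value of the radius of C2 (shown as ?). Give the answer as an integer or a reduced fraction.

13/2

1. [ext C1·C2]  r_C2² + 10r_C2 − 429/4 = 0  ⇒  r_C2 = 13/2 (r>0 drops 1)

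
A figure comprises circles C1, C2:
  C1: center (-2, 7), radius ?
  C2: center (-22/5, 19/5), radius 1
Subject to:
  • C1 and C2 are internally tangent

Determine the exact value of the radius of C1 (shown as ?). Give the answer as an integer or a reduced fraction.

5

1. [int C1,C2]  r_C1² − 2r_C1 − 15 = 0  ⇒  r_C1 = 5 (r>0 drops 1)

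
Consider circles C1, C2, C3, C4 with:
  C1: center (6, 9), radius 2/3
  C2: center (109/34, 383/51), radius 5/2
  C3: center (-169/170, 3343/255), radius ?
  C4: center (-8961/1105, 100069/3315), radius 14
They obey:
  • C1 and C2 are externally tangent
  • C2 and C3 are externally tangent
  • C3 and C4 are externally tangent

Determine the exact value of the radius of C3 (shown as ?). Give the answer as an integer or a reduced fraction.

1. [ext C2·C3]  r_C3² + 5r_C3 − 171/4 = 0  ⇒  r_C3 = 9/2 (r>0 drops 1)
2. [ext C3·C4]  r_C3² + 28r_C3 − 585/4 = 0  ⇒  r_C3 = 9/2 (r>0 drops 1)

9/2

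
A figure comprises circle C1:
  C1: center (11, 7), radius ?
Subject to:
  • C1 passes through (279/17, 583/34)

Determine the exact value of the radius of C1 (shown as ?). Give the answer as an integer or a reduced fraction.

1. [C1∋P]  r_C1² − 529/4 = 0  ⇒  r_C1 = 23/2 (r>0 drops 1)

23/2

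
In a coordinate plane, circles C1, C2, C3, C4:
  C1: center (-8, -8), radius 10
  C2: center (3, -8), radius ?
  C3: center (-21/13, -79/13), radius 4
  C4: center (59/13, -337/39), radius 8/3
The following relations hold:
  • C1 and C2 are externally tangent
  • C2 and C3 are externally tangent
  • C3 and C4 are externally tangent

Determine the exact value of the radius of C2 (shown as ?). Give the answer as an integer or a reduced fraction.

1

1. [ext C1·C2]  r_C2² + 20r_C2 − 21 = 0  ⇒  r_C2 = 1 (r>0 drops 1)
2. [ext C2·C3]  r_C2² + 8r_C2 − 9 = 0  ⇒  r_C2 = 1 (r>0 drops 1)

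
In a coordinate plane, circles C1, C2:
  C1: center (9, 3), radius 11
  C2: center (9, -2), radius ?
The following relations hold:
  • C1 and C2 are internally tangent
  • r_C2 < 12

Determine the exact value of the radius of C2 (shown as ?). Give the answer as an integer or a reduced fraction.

6

1. [int C1,C2]  r_C2² − 22r_C2 + 96 = 0  ⇒  r_C2 = 6 or 16
2. given r_C2 < 12: keep 6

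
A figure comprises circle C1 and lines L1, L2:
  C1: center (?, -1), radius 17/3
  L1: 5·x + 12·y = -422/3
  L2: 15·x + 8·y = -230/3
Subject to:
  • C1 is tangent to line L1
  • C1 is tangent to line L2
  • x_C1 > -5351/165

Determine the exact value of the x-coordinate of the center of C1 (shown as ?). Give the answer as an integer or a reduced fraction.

-11

1. [C1‖L1]  x_C1² + (772/15)x_C1 + 6677/15 = 0  ⇒  x_C1 = -607/15 or -11
2. [C1‖L2]  x_C1² + (412/45)x_C1 − 913/45 = 0  ⇒  x_C1 = -11 or 83/45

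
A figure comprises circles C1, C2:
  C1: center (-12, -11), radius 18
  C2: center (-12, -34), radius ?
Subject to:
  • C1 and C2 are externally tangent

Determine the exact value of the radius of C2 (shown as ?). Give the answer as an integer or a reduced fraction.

5

1. [ext C1·C2]  r_C2² + 36r_C2 − 205 = 0  ⇒  r_C2 = 5 (r>0 drops 1)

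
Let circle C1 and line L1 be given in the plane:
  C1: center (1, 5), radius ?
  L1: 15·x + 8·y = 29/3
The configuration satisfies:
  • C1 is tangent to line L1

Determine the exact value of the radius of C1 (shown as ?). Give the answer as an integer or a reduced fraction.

1. [C1‖L1]  r_C1² − 64/9 = 0  ⇒  r_C1 = 8/3 (r>0 drops 1)

8/3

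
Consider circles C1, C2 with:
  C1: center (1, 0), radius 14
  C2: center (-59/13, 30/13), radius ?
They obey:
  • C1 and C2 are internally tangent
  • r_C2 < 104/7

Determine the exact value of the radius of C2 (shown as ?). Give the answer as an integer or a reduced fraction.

1. [int C1,C2]  r_C2² − 28r_C2 + 160 = 0  ⇒  r_C2 = 8 or 20
2. given r_C2 < 104/7: keep 8

8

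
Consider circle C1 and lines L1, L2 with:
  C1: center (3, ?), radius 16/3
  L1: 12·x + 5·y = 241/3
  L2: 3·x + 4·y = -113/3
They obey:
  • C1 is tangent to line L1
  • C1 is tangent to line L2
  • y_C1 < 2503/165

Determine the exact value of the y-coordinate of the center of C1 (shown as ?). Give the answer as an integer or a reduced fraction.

1. [C1‖L1]  y_C1² − (266/15)y_C1 − 341/3 = 0  ⇒  y_C1 = -5 or 341/15
2. [C1‖L2]  y_C1² + (70/3)y_C1 + 275/3 = 0  ⇒  y_C1 = -55/3 or -5

-5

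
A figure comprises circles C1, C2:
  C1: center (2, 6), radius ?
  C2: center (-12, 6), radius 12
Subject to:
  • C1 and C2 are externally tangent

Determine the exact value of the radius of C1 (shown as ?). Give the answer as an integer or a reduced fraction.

1. [ext C1·C2]  r_C1² + 24r_C1 − 52 = 0  ⇒  r_C1 = 2 (r>0 drops 1)

2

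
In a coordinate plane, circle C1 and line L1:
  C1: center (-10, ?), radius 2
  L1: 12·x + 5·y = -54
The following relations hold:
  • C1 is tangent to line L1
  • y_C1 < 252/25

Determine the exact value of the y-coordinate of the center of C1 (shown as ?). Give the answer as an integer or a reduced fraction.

1. [C1‖L1]  y_C1² − (132/5)y_C1 + 736/5 = 0  ⇒  y_C1 = 8 or 92/5
2. given y_C1 < 252/25: keep 8

8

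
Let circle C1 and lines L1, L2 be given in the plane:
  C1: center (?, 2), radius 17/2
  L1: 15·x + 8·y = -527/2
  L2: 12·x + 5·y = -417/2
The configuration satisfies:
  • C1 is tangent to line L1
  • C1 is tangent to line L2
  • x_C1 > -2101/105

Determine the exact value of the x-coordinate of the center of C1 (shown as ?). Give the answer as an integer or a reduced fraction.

-9

1. [C1‖L1]  x_C1² + (559/15)x_C1 + 1272/5 = 0  ⇒  x_C1 = -424/15 or -9
2. [C1‖L2]  x_C1² + (437/12)x_C1 + 987/4 = 0  ⇒  x_C1 = -329/12 or -9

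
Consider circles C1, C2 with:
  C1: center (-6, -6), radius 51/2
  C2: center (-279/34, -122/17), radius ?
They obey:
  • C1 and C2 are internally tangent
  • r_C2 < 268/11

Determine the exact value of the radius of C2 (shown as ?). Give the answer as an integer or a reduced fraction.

23

1. [int C1,C2]  r_C2² − 51r_C2 + 644 = 0  ⇒  r_C2 = 23 or 28
2. given r_C2 < 268/11: keep 23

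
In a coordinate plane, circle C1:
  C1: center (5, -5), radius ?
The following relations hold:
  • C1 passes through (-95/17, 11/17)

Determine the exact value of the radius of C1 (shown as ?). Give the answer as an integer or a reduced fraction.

12

1. [C1∋P]  r_C1² − 144 = 0  ⇒  r_C1 = 12 (r>0 drops 1)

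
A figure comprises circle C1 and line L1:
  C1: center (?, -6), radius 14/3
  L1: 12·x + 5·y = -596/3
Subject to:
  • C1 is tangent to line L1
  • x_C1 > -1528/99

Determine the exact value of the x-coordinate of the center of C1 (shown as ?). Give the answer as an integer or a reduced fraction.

1. [C1‖L1]  x_C1² + (253/9)x_C1 + 172 = 0  ⇒  x_C1 = -172/9 or -9
2. given x_C1 > -1528/99: keep -9

-9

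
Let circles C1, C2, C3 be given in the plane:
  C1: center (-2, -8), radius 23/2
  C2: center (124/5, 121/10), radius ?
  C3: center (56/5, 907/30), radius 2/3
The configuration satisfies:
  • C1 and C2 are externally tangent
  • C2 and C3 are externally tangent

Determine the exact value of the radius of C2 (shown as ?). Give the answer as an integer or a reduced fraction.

1. [ext C1·C2]  r_C2² + 23r_C2 − 990 = 0  ⇒  r_C2 = 22 (r>0 drops 1)
2. [ext C2·C3]  r_C2² + (4/3)r_C2 − 1540/3 = 0  ⇒  r_C2 = 22 (r>0 drops 1)

22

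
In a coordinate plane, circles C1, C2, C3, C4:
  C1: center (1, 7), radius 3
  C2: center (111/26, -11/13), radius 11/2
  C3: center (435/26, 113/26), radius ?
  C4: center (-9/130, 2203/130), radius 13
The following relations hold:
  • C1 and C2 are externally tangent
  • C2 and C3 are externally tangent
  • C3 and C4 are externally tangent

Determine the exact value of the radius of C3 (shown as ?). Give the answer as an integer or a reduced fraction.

8

1. [ext C2·C3]  r_C3² + 11r_C3 − 152 = 0  ⇒  r_C3 = 8 (r>0 drops 1)
2. [ext C3·C4]  r_C3² + 26r_C3 − 272 = 0  ⇒  r_C3 = 8 (r>0 drops 1)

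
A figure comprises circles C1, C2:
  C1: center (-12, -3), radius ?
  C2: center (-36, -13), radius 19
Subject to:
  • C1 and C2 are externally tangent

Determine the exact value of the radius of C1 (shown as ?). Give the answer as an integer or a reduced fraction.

1. [ext C1·C2]  r_C1² + 38r_C1 − 315 = 0  ⇒  r_C1 = 7 (r>0 drops 1)

7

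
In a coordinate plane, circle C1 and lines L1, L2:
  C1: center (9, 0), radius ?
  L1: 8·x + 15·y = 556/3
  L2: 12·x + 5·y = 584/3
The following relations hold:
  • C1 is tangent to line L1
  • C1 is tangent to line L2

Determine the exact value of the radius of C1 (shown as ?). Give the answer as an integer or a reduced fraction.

20/3

1. [C1‖L1]  r_C1² − 400/9 = 0  ⇒  r_C1 = 20/3 (r>0 drops 1)
2. [C1‖L2]  r_C1² − 400/9 = 0  ⇒  r_C1 = 20/3 (r>0 drops 1)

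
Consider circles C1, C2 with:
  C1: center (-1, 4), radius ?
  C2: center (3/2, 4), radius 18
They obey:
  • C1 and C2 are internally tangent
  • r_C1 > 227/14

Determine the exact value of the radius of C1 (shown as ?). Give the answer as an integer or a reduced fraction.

41/2

1. [int C1,C2]  r_C1² − 36r_C1 + 1271/4 = 0  ⇒  r_C1 = 31/2 or 41/2
2. given r_C1 > 227/14: keep 41/2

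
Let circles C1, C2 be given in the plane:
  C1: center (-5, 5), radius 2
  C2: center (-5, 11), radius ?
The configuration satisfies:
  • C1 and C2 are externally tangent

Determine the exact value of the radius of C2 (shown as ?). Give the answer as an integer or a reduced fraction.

1. [ext C1·C2]  r_C2² + 4r_C2 − 32 = 0  ⇒  r_C2 = 4 (r>0 drops 1)

4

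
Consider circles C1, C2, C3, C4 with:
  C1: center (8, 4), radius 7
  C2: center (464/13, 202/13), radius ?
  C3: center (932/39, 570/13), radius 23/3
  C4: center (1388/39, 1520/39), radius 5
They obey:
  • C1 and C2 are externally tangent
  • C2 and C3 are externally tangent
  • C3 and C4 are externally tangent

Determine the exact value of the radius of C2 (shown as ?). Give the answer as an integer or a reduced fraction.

1. [ext C1·C2]  r_C2² + 14r_C2 − 851 = 0  ⇒  r_C2 = 23 (r>0 drops 1)
2. [ext C2·C3]  r_C2² + (46/3)r_C2 − 2645/3 = 0  ⇒  r_C2 = 23 (r>0 drops 1)

23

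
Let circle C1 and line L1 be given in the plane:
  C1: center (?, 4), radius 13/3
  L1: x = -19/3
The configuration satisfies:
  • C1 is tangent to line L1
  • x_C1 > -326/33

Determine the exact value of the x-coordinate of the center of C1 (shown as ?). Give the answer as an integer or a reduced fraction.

-2

1. [C1‖L1]  x_C1² + (38/3)x_C1 + 64/3 = 0  ⇒  x_C1 = -32/3 or -2
2. given x_C1 > -326/33: keep -2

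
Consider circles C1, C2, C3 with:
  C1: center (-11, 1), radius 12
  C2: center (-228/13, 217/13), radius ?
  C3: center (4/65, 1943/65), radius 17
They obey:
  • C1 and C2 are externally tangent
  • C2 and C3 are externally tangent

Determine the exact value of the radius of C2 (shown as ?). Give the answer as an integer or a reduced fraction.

1. [ext C1·C2]  r_C2² + 24r_C2 − 145 = 0  ⇒  r_C2 = 5 (r>0 drops 1)
2. [ext C2·C3]  r_C2² + 34r_C2 − 195 = 0  ⇒  r_C2 = 5 (r>0 drops 1)

5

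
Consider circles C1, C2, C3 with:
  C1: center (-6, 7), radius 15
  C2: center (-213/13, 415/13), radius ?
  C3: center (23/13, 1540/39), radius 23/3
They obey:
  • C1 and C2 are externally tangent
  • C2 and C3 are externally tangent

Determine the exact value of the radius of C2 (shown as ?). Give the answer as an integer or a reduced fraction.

1. [ext C1·C2]  r_C2² + 30r_C2 − 504 = 0  ⇒  r_C2 = 12 (r>0 drops 1)
2. [ext C2·C3]  r_C2² + (46/3)r_C2 − 328 = 0  ⇒  r_C2 = 12 (r>0 drops 1)

12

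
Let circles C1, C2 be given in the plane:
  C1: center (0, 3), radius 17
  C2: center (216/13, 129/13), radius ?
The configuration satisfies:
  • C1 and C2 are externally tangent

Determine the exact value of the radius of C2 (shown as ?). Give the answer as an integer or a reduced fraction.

1. [ext C1·C2]  r_C2² + 34r_C2 − 35 = 0  ⇒  r_C2 = 1 (r>0 drops 1)

1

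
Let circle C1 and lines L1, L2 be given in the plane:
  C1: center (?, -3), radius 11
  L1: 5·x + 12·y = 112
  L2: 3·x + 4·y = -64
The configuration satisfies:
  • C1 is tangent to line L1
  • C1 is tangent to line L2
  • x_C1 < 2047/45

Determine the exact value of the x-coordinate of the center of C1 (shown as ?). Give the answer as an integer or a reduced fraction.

1. [C1‖L1]  x_C1² − (296/5)x_C1 + 291/5 = 0  ⇒  x_C1 = 1 or 291/5
2. [C1‖L2]  x_C1² + (104/3)x_C1 − 107/3 = 0  ⇒  x_C1 = -107/3 or 1

1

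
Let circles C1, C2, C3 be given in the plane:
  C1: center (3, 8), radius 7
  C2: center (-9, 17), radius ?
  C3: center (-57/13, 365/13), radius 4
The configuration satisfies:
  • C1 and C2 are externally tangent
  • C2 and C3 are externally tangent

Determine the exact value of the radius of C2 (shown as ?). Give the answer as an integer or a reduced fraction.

1. [ext C1·C2]  r_C2² + 14r_C2 − 176 = 0  ⇒  r_C2 = 8 (r>0 drops 1)
2. [ext C2·C3]  r_C2² + 8r_C2 − 128 = 0  ⇒  r_C2 = 8 (r>0 drops 1)

8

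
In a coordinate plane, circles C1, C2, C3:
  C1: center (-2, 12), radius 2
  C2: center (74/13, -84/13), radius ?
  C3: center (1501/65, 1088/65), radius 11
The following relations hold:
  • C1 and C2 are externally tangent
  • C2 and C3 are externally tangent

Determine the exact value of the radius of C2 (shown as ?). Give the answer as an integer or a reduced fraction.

18

1. [ext C1·C2]  r_C2² + 4r_C2 − 396 = 0  ⇒  r_C2 = 18 (r>0 drops 1)
2. [ext C2·C3]  r_C2² + 22r_C2 − 720 = 0  ⇒  r_C2 = 18 (r>0 drops 1)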